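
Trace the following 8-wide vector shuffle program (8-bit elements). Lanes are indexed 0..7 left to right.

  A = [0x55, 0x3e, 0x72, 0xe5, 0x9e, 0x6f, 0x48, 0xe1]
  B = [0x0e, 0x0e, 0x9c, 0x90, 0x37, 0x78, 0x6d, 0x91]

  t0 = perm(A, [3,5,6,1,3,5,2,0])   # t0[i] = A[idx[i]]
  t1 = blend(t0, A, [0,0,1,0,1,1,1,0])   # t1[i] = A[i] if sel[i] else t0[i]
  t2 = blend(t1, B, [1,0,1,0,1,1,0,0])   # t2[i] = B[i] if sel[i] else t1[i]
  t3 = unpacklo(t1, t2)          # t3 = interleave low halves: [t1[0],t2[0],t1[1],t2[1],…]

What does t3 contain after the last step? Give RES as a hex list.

t0 = [0xe5, 0x6f, 0x48, 0x3e, 0xe5, 0x6f, 0x72, 0x55]
t1 = [0xe5, 0x6f, 0x72, 0x3e, 0x9e, 0x6f, 0x48, 0x55]
t2 = [0x0e, 0x6f, 0x9c, 0x3e, 0x37, 0x78, 0x48, 0x55]
t3 = [0xe5, 0x0e, 0x6f, 0x6f, 0x72, 0x9c, 0x3e, 0x3e]

RES = [ 0xe5  0x0e  0x6f  0x6f  0x72  0x9c  0x3e  0x3e ]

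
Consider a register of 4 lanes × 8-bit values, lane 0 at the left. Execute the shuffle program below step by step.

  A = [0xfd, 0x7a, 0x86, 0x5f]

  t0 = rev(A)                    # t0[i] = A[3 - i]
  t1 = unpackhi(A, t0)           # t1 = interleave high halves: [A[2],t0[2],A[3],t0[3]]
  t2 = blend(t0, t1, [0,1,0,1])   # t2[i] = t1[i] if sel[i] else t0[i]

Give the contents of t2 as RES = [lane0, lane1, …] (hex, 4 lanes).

→ t0 |5f|86|7a|fd|
→ t1 |86|7a|5f|fd|
→ t2 |5f|7a|7a|fd|

RES = [0x5f, 0x7a, 0x7a, 0xfd]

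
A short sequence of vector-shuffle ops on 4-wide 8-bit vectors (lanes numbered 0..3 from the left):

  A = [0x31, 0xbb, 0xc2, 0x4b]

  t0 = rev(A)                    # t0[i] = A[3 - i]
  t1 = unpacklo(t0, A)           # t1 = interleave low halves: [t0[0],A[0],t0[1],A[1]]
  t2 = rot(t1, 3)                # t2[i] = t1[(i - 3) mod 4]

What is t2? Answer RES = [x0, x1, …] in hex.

RES = [0x31, 0xc2, 0xbb, 0x4b]

→ t0 |4b|c2|bb|31|
→ t1 |4b|31|c2|bb|
→ t2 |31|c2|bb|4b|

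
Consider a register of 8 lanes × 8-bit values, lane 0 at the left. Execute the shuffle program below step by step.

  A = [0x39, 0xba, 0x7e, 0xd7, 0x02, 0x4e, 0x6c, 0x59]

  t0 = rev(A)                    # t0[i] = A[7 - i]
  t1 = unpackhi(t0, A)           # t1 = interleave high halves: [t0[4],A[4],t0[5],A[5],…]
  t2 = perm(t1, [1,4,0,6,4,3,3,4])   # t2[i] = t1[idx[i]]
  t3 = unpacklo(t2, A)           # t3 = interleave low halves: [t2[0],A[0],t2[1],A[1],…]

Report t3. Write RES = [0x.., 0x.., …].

  t0: 59 6c 4e 02 d7 7e ba 39
  t1: d7 02 7e 4e ba 6c 39 59
  t2: 02 ba d7 39 ba 4e 4e ba
  t3: 02 39 ba ba d7 7e 39 d7

RES = [ 0x02  0x39  0xba  0xba  0xd7  0x7e  0x39  0xd7 ]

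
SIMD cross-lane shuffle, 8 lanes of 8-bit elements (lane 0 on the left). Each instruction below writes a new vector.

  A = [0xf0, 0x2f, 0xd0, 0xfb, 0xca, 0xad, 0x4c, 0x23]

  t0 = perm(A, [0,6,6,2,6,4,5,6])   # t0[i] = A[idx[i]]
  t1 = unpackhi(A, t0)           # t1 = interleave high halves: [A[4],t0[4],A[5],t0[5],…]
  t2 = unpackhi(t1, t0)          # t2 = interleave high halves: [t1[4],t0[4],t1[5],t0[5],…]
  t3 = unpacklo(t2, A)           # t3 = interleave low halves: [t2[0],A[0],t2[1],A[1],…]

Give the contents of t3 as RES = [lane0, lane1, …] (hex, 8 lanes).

→ t0 |f0|4c|4c|d0|4c|ca|ad|4c|
→ t1 |ca|4c|ad|ca|4c|ad|23|4c|
→ t2 |4c|4c|ad|ca|23|ad|4c|4c|
→ t3 |4c|f0|4c|2f|ad|d0|ca|fb|

RES = [ 0x4c  0xf0  0x4c  0x2f  0xad  0xd0  0xca  0xfb ]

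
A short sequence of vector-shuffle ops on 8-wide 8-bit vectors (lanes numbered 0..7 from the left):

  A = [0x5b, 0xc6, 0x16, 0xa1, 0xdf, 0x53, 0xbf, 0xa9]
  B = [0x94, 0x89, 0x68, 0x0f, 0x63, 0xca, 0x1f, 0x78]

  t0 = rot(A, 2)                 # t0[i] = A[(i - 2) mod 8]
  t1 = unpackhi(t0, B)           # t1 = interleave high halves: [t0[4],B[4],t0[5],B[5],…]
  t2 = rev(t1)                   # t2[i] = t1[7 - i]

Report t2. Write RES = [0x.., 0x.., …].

RES = [ 0x78  0x53  0x1f  0xdf  0xca  0xa1  0x63  0x16 ]

→ t0 |bf|a9|5b|c6|16|a1|df|53|
→ t1 |16|63|a1|ca|df|1f|53|78|
→ t2 |78|53|1f|df|ca|a1|63|16|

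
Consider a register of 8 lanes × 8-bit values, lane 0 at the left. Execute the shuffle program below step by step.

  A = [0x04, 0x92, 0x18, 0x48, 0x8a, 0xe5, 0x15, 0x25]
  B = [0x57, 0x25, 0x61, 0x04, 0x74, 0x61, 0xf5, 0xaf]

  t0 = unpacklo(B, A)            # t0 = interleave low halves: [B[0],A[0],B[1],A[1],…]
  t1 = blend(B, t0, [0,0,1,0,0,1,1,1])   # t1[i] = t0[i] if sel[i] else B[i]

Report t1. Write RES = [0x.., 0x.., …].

RES = [0x57, 0x25, 0x25, 0x04, 0x74, 0x18, 0x04, 0x48]

t0 = [0x57, 0x04, 0x25, 0x92, 0x61, 0x18, 0x04, 0x48]
t1 = [0x57, 0x25, 0x25, 0x04, 0x74, 0x18, 0x04, 0x48]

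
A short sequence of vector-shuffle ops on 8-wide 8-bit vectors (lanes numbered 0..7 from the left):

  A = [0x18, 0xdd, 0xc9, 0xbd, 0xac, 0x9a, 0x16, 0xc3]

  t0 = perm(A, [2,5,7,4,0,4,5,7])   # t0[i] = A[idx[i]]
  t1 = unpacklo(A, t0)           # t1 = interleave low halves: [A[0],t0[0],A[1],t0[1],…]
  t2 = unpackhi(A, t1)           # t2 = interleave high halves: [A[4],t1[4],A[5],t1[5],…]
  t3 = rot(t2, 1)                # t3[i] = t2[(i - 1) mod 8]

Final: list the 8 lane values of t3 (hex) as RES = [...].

RES = [0xac, 0xac, 0xc9, 0x9a, 0xc3, 0x16, 0xbd, 0xc3]

→ t0 |c9|9a|c3|ac|18|ac|9a|c3|
→ t1 |18|c9|dd|9a|c9|c3|bd|ac|
→ t2 |ac|c9|9a|c3|16|bd|c3|ac|
→ t3 |ac|ac|c9|9a|c3|16|bd|c3|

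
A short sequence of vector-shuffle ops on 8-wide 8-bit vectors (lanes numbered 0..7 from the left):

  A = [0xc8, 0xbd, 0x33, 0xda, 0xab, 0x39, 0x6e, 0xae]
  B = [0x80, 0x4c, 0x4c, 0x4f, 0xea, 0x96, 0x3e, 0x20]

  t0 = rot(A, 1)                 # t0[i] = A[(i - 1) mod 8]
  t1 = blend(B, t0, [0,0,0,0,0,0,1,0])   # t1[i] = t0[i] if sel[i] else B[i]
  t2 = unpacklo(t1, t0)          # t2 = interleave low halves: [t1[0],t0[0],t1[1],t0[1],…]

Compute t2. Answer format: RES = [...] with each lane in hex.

→ t0 |ae|c8|bd|33|da|ab|39|6e|
→ t1 |80|4c|4c|4f|ea|96|39|20|
→ t2 |80|ae|4c|c8|4c|bd|4f|33|

RES = [0x80, 0xae, 0x4c, 0xc8, 0x4c, 0xbd, 0x4f, 0x33]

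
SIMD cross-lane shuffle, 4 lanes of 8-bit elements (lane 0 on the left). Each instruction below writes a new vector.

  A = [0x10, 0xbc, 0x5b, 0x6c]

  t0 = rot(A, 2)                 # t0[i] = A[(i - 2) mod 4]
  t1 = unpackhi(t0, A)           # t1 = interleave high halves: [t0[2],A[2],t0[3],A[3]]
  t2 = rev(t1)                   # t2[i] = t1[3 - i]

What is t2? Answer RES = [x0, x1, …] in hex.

  t0: 5b 6c 10 bc
  t1: 10 5b bc 6c
  t2: 6c bc 5b 10

RES = [0x6c, 0xbc, 0x5b, 0x10]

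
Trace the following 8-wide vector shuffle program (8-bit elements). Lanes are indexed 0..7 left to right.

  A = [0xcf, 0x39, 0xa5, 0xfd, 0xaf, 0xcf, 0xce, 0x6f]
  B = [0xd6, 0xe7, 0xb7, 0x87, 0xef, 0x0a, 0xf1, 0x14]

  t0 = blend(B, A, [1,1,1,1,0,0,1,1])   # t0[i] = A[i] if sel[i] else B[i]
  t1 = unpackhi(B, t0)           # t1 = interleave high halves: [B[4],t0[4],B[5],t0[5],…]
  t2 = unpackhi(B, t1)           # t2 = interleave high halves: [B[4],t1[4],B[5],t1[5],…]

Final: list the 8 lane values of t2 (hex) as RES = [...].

RES = [0xef, 0xf1, 0x0a, 0xce, 0xf1, 0x14, 0x14, 0x6f]

  t0: cf 39 a5 fd ef 0a ce 6f
  t1: ef ef 0a 0a f1 ce 14 6f
  t2: ef f1 0a ce f1 14 14 6f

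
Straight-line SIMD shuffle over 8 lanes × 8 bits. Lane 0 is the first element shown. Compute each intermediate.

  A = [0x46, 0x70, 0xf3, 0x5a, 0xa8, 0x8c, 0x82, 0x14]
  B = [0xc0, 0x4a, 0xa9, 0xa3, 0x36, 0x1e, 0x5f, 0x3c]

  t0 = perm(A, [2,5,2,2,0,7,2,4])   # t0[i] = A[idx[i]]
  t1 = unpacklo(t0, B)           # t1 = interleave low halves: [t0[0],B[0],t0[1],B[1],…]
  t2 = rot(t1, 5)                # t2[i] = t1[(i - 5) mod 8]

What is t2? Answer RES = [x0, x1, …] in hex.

RES = [ 0x4a  0xf3  0xa9  0xf3  0xa3  0xf3  0xc0  0x8c ]

  t0: f3 8c f3 f3 46 14 f3 a8
  t1: f3 c0 8c 4a f3 a9 f3 a3
  t2: 4a f3 a9 f3 a3 f3 c0 8c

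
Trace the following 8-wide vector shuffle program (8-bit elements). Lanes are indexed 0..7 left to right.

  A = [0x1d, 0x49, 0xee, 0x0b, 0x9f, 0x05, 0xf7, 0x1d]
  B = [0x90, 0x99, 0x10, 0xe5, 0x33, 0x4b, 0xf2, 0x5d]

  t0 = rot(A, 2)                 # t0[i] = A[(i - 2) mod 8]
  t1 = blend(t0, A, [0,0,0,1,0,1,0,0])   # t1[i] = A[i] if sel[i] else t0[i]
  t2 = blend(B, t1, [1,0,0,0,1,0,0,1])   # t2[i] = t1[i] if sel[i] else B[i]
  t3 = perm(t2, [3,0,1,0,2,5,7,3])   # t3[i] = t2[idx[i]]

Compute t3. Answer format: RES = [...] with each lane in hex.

RES = [ 0xe5  0xf7  0x99  0xf7  0x10  0x4b  0x05  0xe5 ]

t0 = [0xf7, 0x1d, 0x1d, 0x49, 0xee, 0x0b, 0x9f, 0x05]
t1 = [0xf7, 0x1d, 0x1d, 0x0b, 0xee, 0x05, 0x9f, 0x05]
t2 = [0xf7, 0x99, 0x10, 0xe5, 0xee, 0x4b, 0xf2, 0x05]
t3 = [0xe5, 0xf7, 0x99, 0xf7, 0x10, 0x4b, 0x05, 0xe5]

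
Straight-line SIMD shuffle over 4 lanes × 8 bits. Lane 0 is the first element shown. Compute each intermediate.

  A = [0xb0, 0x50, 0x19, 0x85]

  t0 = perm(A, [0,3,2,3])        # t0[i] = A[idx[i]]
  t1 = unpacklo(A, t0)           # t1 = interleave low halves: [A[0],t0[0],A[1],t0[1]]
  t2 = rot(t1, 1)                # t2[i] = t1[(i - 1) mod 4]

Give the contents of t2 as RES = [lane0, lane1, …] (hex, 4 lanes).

→ t0 |b0|85|19|85|
→ t1 |b0|b0|50|85|
→ t2 |85|b0|b0|50|

RES = [0x85, 0xb0, 0xb0, 0x50]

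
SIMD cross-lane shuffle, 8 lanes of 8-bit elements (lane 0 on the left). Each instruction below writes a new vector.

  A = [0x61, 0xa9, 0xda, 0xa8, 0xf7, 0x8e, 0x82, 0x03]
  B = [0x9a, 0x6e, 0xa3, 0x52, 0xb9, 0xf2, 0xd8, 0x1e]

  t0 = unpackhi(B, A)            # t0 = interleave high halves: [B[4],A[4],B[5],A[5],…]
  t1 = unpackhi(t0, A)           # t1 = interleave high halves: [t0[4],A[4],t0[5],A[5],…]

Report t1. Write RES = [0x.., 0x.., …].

  t0: b9 f7 f2 8e d8 82 1e 03
  t1: d8 f7 82 8e 1e 82 03 03

RES = [ 0xd8  0xf7  0x82  0x8e  0x1e  0x82  0x03  0x03 ]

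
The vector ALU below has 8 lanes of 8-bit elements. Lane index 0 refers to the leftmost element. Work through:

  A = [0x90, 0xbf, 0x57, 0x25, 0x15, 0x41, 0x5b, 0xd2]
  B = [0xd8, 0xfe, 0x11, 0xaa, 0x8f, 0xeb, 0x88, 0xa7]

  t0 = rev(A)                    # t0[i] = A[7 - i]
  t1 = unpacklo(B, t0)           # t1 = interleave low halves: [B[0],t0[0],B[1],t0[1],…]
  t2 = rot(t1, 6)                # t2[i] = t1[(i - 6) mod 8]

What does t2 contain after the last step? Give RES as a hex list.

  t0: d2 5b 41 15 25 57 bf 90
  t1: d8 d2 fe 5b 11 41 aa 15
  t2: fe 5b 11 41 aa 15 d8 d2

RES = [ 0xfe  0x5b  0x11  0x41  0xaa  0x15  0xd8  0xd2 ]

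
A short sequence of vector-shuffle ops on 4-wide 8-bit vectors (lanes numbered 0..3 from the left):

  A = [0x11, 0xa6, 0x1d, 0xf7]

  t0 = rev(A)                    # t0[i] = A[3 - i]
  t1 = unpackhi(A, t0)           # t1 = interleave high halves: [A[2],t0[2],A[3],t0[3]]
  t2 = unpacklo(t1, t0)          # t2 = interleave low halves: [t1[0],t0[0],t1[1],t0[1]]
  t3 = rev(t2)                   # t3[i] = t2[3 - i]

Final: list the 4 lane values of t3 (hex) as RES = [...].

t0 = [0xf7, 0x1d, 0xa6, 0x11]
t1 = [0x1d, 0xa6, 0xf7, 0x11]
t2 = [0x1d, 0xf7, 0xa6, 0x1d]
t3 = [0x1d, 0xa6, 0xf7, 0x1d]

RES = [ 0x1d  0xa6  0xf7  0x1d ]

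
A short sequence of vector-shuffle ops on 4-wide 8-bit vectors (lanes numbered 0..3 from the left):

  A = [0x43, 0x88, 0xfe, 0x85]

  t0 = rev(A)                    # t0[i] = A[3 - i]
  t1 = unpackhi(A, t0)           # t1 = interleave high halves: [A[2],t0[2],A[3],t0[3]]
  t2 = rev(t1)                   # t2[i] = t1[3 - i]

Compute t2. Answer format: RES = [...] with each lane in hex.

RES = [ 0x43  0x85  0x88  0xfe ]

  t0: 85 fe 88 43
  t1: fe 88 85 43
  t2: 43 85 88 fe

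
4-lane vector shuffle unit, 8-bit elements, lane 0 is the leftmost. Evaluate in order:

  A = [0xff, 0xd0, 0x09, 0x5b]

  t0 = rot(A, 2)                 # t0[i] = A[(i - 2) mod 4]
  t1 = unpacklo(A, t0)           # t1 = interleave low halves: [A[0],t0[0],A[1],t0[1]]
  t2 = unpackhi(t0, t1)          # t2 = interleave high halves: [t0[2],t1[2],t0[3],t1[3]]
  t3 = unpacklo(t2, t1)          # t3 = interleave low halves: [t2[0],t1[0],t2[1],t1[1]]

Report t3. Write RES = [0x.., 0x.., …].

RES = [0xff, 0xff, 0xd0, 0x09]

  t0: 09 5b ff d0
  t1: ff 09 d0 5b
  t2: ff d0 d0 5b
  t3: ff ff d0 09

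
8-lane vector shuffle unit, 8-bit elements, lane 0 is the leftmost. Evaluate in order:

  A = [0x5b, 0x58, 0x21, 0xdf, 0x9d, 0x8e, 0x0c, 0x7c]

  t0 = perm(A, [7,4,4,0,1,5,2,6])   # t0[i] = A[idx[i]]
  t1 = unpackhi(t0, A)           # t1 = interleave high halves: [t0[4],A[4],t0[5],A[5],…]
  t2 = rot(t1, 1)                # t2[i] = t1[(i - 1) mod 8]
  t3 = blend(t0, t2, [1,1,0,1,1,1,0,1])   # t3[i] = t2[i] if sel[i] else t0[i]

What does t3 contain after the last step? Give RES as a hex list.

RES = [ 0x7c  0x58  0x9d  0x8e  0x8e  0x21  0x21  0x0c ]

t0 = [0x7c, 0x9d, 0x9d, 0x5b, 0x58, 0x8e, 0x21, 0x0c]
t1 = [0x58, 0x9d, 0x8e, 0x8e, 0x21, 0x0c, 0x0c, 0x7c]
t2 = [0x7c, 0x58, 0x9d, 0x8e, 0x8e, 0x21, 0x0c, 0x0c]
t3 = [0x7c, 0x58, 0x9d, 0x8e, 0x8e, 0x21, 0x21, 0x0c]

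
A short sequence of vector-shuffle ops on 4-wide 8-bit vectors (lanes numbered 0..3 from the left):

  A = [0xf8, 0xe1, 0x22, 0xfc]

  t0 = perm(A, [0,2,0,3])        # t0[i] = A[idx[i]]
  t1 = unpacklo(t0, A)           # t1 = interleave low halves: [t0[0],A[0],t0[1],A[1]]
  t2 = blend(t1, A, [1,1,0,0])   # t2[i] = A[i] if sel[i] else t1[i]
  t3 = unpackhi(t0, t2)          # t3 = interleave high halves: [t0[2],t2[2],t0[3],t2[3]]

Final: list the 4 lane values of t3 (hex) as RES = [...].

  t0: f8 22 f8 fc
  t1: f8 f8 22 e1
  t2: f8 e1 22 e1
  t3: f8 22 fc e1

RES = [0xf8, 0x22, 0xfc, 0xe1]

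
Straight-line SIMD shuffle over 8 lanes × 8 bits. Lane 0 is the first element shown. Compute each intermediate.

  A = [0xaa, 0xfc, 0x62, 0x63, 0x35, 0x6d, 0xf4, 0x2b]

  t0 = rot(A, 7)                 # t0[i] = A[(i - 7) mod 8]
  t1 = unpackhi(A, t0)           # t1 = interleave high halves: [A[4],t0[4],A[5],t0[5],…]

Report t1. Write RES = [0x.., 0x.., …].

t0 = [0xfc, 0x62, 0x63, 0x35, 0x6d, 0xf4, 0x2b, 0xaa]
t1 = [0x35, 0x6d, 0x6d, 0xf4, 0xf4, 0x2b, 0x2b, 0xaa]

RES = [ 0x35  0x6d  0x6d  0xf4  0xf4  0x2b  0x2b  0xaa ]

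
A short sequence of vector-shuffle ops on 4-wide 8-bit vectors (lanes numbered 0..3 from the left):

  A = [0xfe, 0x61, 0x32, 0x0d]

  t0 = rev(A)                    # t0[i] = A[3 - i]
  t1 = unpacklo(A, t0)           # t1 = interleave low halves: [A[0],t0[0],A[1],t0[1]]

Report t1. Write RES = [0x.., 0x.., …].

RES = [0xfe, 0x0d, 0x61, 0x32]

  t0: 0d 32 61 fe
  t1: fe 0d 61 32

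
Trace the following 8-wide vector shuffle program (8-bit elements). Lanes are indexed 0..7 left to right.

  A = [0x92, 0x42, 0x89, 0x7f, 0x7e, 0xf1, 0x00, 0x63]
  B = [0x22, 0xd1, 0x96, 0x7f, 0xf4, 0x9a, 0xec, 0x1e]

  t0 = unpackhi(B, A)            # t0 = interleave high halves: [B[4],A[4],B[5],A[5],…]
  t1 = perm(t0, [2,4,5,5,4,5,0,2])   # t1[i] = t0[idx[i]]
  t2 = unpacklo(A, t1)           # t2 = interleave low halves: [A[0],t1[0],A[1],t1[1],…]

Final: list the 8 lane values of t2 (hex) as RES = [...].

  t0: f4 7e 9a f1 ec 00 1e 63
  t1: 9a ec 00 00 ec 00 f4 9a
  t2: 92 9a 42 ec 89 00 7f 00

RES = [0x92, 0x9a, 0x42, 0xec, 0x89, 0x00, 0x7f, 0x00]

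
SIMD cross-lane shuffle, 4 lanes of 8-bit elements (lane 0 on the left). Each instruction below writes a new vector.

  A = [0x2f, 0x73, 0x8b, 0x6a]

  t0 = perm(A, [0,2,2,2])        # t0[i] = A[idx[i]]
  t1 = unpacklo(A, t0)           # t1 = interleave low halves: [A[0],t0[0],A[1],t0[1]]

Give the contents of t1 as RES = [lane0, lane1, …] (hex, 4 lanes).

→ t0 |2f|8b|8b|8b|
→ t1 |2f|2f|73|8b|

RES = [0x2f, 0x2f, 0x73, 0x8b]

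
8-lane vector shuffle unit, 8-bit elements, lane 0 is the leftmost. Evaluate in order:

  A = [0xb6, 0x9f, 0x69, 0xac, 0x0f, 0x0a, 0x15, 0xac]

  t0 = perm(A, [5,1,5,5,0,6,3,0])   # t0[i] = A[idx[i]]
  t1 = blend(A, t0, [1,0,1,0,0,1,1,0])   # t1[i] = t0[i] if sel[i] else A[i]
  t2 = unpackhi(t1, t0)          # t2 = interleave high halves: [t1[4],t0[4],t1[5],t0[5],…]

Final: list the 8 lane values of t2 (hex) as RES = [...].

RES = [ 0x0f  0xb6  0x15  0x15  0xac  0xac  0xac  0xb6 ]

  t0: 0a 9f 0a 0a b6 15 ac b6
  t1: 0a 9f 0a ac 0f 15 ac ac
  t2: 0f b6 15 15 ac ac ac b6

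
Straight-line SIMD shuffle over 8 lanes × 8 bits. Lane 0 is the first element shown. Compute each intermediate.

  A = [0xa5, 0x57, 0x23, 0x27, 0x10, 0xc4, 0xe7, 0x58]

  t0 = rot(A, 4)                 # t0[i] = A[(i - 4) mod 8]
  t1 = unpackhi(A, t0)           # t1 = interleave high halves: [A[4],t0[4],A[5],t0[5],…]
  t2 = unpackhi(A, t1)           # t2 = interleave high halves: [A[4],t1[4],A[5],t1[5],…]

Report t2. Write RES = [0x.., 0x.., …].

RES = [0x10, 0xe7, 0xc4, 0x23, 0xe7, 0x58, 0x58, 0x27]

→ t0 |10|c4|e7|58|a5|57|23|27|
→ t1 |10|a5|c4|57|e7|23|58|27|
→ t2 |10|e7|c4|23|e7|58|58|27|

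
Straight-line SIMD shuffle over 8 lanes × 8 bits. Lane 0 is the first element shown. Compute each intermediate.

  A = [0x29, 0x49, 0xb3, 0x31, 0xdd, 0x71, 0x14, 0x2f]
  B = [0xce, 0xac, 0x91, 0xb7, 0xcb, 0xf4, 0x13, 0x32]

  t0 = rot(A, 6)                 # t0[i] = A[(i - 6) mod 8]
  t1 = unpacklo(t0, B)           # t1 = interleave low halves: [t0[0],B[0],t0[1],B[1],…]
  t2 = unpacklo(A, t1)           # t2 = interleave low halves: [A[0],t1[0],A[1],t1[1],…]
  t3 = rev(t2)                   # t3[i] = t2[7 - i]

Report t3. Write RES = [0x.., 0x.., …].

RES = [0xac, 0x31, 0x31, 0xb3, 0xce, 0x49, 0xb3, 0x29]

t0 = [0xb3, 0x31, 0xdd, 0x71, 0x14, 0x2f, 0x29, 0x49]
t1 = [0xb3, 0xce, 0x31, 0xac, 0xdd, 0x91, 0x71, 0xb7]
t2 = [0x29, 0xb3, 0x49, 0xce, 0xb3, 0x31, 0x31, 0xac]
t3 = [0xac, 0x31, 0x31, 0xb3, 0xce, 0x49, 0xb3, 0x29]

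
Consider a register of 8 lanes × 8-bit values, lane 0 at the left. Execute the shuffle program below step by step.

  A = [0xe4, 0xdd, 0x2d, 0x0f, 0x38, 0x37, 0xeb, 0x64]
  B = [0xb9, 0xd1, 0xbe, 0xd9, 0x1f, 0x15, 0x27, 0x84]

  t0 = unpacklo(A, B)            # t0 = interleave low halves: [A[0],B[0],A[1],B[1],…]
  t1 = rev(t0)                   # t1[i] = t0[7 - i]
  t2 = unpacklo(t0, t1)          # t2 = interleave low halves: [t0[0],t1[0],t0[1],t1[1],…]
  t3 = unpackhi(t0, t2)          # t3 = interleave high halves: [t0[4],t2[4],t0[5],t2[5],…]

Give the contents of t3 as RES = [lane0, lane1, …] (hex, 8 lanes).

→ t0 |e4|b9|dd|d1|2d|be|0f|d9|
→ t1 |d9|0f|be|2d|d1|dd|b9|e4|
→ t2 |e4|d9|b9|0f|dd|be|d1|2d|
→ t3 |2d|dd|be|be|0f|d1|d9|2d|

RES = [ 0x2d  0xdd  0xbe  0xbe  0x0f  0xd1  0xd9  0x2d ]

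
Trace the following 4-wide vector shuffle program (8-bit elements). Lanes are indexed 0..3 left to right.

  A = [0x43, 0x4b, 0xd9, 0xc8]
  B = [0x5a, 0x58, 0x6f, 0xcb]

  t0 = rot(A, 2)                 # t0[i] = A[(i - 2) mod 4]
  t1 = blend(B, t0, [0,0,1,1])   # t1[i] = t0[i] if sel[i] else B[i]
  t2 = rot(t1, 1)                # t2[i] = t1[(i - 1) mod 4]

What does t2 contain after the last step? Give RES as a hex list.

RES = [0x4b, 0x5a, 0x58, 0x43]

→ t0 |d9|c8|43|4b|
→ t1 |5a|58|43|4b|
→ t2 |4b|5a|58|43|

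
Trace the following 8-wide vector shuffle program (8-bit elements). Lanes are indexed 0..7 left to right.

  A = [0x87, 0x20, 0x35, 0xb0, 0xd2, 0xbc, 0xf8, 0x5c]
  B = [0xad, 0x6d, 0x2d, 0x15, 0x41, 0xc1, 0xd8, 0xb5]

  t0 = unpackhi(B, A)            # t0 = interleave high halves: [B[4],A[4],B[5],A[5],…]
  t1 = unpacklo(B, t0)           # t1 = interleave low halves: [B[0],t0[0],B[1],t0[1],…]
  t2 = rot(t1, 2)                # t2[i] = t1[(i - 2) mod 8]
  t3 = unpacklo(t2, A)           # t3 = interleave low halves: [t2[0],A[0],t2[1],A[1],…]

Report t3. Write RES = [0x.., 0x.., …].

RES = [ 0x15  0x87  0xbc  0x20  0xad  0x35  0x41  0xb0 ]

  t0: 41 d2 c1 bc d8 f8 b5 5c
  t1: ad 41 6d d2 2d c1 15 bc
  t2: 15 bc ad 41 6d d2 2d c1
  t3: 15 87 bc 20 ad 35 41 b0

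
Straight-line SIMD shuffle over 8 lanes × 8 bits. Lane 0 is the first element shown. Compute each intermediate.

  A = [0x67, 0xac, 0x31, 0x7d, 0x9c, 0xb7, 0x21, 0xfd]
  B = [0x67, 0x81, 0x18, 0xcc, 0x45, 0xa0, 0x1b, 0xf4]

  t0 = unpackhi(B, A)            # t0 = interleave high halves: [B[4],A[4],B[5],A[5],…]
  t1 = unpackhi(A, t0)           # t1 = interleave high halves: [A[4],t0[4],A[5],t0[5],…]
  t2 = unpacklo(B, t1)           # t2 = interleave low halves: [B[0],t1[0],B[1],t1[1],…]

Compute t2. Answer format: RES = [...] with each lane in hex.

RES = [ 0x67  0x9c  0x81  0x1b  0x18  0xb7  0xcc  0x21 ]

  t0: 45 9c a0 b7 1b 21 f4 fd
  t1: 9c 1b b7 21 21 f4 fd fd
  t2: 67 9c 81 1b 18 b7 cc 21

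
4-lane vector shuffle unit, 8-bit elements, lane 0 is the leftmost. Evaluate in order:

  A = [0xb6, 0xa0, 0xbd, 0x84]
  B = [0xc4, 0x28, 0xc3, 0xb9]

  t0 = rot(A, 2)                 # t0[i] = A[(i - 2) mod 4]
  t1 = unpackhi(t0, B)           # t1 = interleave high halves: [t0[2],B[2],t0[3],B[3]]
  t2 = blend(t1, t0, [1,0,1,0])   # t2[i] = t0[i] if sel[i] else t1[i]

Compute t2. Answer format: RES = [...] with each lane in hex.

RES = [ 0xbd  0xc3  0xb6  0xb9 ]

t0 = [0xbd, 0x84, 0xb6, 0xa0]
t1 = [0xb6, 0xc3, 0xa0, 0xb9]
t2 = [0xbd, 0xc3, 0xb6, 0xb9]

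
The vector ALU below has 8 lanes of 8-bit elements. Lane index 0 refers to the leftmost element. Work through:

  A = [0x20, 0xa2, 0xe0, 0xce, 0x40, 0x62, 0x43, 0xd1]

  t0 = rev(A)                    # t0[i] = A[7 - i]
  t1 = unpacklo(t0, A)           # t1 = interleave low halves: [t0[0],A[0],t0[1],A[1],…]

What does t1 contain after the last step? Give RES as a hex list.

RES = [0xd1, 0x20, 0x43, 0xa2, 0x62, 0xe0, 0x40, 0xce]

→ t0 |d1|43|62|40|ce|e0|a2|20|
→ t1 |d1|20|43|a2|62|e0|40|ce|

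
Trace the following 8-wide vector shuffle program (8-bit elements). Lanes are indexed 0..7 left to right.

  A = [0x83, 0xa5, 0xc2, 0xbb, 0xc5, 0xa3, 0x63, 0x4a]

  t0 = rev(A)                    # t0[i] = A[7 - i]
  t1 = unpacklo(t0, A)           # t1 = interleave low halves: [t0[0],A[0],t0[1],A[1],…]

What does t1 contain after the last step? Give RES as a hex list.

→ t0 |4a|63|a3|c5|bb|c2|a5|83|
→ t1 |4a|83|63|a5|a3|c2|c5|bb|

RES = [ 0x4a  0x83  0x63  0xa5  0xa3  0xc2  0xc5  0xbb ]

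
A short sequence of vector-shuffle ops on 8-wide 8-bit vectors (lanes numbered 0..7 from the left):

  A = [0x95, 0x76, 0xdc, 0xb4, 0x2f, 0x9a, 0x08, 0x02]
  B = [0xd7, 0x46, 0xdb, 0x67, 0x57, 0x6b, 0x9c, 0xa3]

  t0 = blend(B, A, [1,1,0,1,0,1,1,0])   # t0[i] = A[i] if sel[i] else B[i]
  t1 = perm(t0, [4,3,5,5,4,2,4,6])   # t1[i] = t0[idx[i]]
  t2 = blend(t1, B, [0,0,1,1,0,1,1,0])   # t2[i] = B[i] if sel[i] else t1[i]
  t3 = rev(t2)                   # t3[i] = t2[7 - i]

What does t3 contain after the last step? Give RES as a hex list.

RES = [0x08, 0x9c, 0x6b, 0x57, 0x67, 0xdb, 0xb4, 0x57]

  t0: 95 76 db b4 57 9a 08 a3
  t1: 57 b4 9a 9a 57 db 57 08
  t2: 57 b4 db 67 57 6b 9c 08
  t3: 08 9c 6b 57 67 db b4 57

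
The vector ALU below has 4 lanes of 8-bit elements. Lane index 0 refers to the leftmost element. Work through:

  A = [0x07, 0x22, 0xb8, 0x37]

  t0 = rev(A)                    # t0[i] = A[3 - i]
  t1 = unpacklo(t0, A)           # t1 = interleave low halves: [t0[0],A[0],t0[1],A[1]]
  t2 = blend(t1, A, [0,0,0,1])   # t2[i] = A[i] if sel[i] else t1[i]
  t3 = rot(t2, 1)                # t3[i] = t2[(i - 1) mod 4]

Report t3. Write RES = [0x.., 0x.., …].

RES = [ 0x37  0x37  0x07  0xb8 ]

→ t0 |37|b8|22|07|
→ t1 |37|07|b8|22|
→ t2 |37|07|b8|37|
→ t3 |37|37|07|b8|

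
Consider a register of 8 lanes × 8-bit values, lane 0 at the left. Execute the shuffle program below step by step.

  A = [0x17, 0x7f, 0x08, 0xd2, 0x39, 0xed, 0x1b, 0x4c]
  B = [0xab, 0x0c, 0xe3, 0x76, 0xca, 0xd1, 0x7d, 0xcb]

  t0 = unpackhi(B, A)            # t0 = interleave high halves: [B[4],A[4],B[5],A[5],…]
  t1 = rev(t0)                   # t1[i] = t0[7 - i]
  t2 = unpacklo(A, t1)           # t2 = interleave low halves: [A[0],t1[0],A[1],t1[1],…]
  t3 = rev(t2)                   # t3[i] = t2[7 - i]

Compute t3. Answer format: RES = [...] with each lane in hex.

t0 = [0xca, 0x39, 0xd1, 0xed, 0x7d, 0x1b, 0xcb, 0x4c]
t1 = [0x4c, 0xcb, 0x1b, 0x7d, 0xed, 0xd1, 0x39, 0xca]
t2 = [0x17, 0x4c, 0x7f, 0xcb, 0x08, 0x1b, 0xd2, 0x7d]
t3 = [0x7d, 0xd2, 0x1b, 0x08, 0xcb, 0x7f, 0x4c, 0x17]

RES = [0x7d, 0xd2, 0x1b, 0x08, 0xcb, 0x7f, 0x4c, 0x17]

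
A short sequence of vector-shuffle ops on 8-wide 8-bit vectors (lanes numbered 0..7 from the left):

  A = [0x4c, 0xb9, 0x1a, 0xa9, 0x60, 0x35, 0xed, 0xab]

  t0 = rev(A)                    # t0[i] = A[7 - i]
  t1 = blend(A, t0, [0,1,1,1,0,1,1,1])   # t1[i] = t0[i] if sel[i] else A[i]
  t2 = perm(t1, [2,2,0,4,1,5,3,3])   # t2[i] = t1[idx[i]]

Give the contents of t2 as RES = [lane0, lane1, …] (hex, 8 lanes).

  t0: ab ed 35 60 a9 1a b9 4c
  t1: 4c ed 35 60 60 1a b9 4c
  t2: 35 35 4c 60 ed 1a 60 60

RES = [ 0x35  0x35  0x4c  0x60  0xed  0x1a  0x60  0x60 ]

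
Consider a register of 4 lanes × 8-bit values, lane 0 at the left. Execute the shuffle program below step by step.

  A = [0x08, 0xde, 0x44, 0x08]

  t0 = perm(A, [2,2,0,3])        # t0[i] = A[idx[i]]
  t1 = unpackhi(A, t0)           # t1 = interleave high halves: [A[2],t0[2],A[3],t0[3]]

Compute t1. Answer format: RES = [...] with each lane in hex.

t0 = [0x44, 0x44, 0x08, 0x08]
t1 = [0x44, 0x08, 0x08, 0x08]

RES = [0x44, 0x08, 0x08, 0x08]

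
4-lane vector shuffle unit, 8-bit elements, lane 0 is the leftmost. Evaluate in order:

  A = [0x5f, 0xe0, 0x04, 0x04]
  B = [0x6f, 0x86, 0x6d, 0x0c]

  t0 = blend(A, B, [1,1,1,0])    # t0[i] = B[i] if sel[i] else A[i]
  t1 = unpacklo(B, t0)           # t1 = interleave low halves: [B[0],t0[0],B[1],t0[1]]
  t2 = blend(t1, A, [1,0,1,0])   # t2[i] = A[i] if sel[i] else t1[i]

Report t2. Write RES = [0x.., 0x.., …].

RES = [ 0x5f  0x6f  0x04  0x86 ]

t0 = [0x6f, 0x86, 0x6d, 0x04]
t1 = [0x6f, 0x6f, 0x86, 0x86]
t2 = [0x5f, 0x6f, 0x04, 0x86]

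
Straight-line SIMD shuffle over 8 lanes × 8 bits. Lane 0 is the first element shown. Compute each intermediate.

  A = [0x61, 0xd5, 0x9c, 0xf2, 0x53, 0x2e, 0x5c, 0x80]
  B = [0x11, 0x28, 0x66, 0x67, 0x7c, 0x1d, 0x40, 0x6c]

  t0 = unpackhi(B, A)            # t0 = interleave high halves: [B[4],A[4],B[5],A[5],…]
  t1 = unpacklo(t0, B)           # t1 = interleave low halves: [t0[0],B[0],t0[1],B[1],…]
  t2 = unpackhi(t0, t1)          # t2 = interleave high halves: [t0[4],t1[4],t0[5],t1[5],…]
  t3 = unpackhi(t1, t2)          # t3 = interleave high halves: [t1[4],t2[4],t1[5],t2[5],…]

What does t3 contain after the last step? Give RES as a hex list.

  t0: 7c 53 1d 2e 40 5c 6c 80
  t1: 7c 11 53 28 1d 66 2e 67
  t2: 40 1d 5c 66 6c 2e 80 67
  t3: 1d 6c 66 2e 2e 80 67 67

RES = [0x1d, 0x6c, 0x66, 0x2e, 0x2e, 0x80, 0x67, 0x67]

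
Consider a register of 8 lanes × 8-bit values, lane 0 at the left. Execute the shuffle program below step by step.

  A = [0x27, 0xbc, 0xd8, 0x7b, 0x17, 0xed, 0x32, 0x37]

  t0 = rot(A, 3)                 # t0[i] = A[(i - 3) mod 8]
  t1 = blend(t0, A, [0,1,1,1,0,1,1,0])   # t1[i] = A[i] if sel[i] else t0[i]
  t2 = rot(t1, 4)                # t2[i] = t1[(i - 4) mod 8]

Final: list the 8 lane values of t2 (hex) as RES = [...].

t0 = [0xed, 0x32, 0x37, 0x27, 0xbc, 0xd8, 0x7b, 0x17]
t1 = [0xed, 0xbc, 0xd8, 0x7b, 0xbc, 0xed, 0x32, 0x17]
t2 = [0xbc, 0xed, 0x32, 0x17, 0xed, 0xbc, 0xd8, 0x7b]

RES = [ 0xbc  0xed  0x32  0x17  0xed  0xbc  0xd8  0x7b ]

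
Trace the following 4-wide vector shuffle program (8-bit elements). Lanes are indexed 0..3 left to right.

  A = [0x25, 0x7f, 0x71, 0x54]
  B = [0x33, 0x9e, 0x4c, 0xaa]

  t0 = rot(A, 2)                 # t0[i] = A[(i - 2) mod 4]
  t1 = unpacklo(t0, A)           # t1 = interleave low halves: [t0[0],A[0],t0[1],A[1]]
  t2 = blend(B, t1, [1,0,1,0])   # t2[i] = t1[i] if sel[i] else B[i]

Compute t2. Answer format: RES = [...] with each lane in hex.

  t0: 71 54 25 7f
  t1: 71 25 54 7f
  t2: 71 9e 54 aa

RES = [ 0x71  0x9e  0x54  0xaa ]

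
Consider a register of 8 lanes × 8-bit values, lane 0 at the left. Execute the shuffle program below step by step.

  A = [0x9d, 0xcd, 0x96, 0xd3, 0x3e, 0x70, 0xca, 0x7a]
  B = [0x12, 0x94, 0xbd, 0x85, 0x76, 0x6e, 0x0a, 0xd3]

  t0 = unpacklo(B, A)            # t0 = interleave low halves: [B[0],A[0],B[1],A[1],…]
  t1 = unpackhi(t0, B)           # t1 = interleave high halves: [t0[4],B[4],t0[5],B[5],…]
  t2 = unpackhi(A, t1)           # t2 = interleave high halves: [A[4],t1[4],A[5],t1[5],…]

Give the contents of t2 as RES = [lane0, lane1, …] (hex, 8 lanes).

RES = [0x3e, 0x85, 0x70, 0x0a, 0xca, 0xd3, 0x7a, 0xd3]

  t0: 12 9d 94 cd bd 96 85 d3
  t1: bd 76 96 6e 85 0a d3 d3
  t2: 3e 85 70 0a ca d3 7a d3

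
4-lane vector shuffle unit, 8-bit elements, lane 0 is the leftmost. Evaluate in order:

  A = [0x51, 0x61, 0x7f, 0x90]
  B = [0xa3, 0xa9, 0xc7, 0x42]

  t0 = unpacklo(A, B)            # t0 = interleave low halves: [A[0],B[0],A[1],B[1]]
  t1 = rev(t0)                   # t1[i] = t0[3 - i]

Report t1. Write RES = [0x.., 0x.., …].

t0 = [0x51, 0xa3, 0x61, 0xa9]
t1 = [0xa9, 0x61, 0xa3, 0x51]

RES = [ 0xa9  0x61  0xa3  0x51 ]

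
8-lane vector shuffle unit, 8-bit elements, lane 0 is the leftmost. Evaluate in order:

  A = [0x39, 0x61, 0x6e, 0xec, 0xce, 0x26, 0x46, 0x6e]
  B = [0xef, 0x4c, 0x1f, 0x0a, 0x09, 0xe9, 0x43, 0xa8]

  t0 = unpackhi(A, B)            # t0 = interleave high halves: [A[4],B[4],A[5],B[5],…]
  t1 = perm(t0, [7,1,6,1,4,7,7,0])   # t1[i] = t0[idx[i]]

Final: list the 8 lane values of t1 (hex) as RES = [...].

  t0: ce 09 26 e9 46 43 6e a8
  t1: a8 09 6e 09 46 a8 a8 ce

RES = [ 0xa8  0x09  0x6e  0x09  0x46  0xa8  0xa8  0xce ]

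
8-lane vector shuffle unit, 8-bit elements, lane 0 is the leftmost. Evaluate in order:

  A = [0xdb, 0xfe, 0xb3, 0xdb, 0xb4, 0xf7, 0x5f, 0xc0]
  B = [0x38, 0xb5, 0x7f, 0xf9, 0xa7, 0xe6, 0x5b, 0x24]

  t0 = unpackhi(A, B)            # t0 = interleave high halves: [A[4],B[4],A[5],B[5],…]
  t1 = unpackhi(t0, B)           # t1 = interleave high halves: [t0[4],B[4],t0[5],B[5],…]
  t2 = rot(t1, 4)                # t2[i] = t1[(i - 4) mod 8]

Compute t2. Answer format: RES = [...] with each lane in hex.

RES = [ 0xc0  0x5b  0x24  0x24  0x5f  0xa7  0x5b  0xe6 ]

  t0: b4 a7 f7 e6 5f 5b c0 24
  t1: 5f a7 5b e6 c0 5b 24 24
  t2: c0 5b 24 24 5f a7 5b e6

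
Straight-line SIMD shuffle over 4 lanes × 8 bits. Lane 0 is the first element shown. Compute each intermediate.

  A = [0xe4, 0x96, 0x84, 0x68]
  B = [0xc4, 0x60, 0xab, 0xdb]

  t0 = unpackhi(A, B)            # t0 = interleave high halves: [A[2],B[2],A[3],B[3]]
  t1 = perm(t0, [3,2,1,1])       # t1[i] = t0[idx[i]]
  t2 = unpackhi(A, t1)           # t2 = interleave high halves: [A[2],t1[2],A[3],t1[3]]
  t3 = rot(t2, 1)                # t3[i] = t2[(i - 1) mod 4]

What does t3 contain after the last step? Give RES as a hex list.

RES = [0xab, 0x84, 0xab, 0x68]

t0 = [0x84, 0xab, 0x68, 0xdb]
t1 = [0xdb, 0x68, 0xab, 0xab]
t2 = [0x84, 0xab, 0x68, 0xab]
t3 = [0xab, 0x84, 0xab, 0x68]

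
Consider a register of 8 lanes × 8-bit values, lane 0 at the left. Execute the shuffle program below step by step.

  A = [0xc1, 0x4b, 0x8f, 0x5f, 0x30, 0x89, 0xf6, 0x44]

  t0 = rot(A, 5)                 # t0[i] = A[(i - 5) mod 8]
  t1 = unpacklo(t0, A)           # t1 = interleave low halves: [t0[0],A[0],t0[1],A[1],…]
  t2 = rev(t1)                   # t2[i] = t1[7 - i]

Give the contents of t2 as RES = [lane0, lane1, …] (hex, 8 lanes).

RES = [0x5f, 0xf6, 0x8f, 0x89, 0x4b, 0x30, 0xc1, 0x5f]

t0 = [0x5f, 0x30, 0x89, 0xf6, 0x44, 0xc1, 0x4b, 0x8f]
t1 = [0x5f, 0xc1, 0x30, 0x4b, 0x89, 0x8f, 0xf6, 0x5f]
t2 = [0x5f, 0xf6, 0x8f, 0x89, 0x4b, 0x30, 0xc1, 0x5f]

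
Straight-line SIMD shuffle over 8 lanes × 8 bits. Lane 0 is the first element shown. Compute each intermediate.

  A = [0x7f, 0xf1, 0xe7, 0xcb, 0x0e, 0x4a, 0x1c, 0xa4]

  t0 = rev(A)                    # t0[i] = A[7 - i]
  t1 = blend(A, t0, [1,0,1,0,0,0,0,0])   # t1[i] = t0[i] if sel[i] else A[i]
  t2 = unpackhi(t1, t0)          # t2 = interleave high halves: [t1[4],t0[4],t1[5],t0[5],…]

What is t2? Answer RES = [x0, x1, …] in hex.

RES = [0x0e, 0xcb, 0x4a, 0xe7, 0x1c, 0xf1, 0xa4, 0x7f]

t0 = [0xa4, 0x1c, 0x4a, 0x0e, 0xcb, 0xe7, 0xf1, 0x7f]
t1 = [0xa4, 0xf1, 0x4a, 0xcb, 0x0e, 0x4a, 0x1c, 0xa4]
t2 = [0x0e, 0xcb, 0x4a, 0xe7, 0x1c, 0xf1, 0xa4, 0x7f]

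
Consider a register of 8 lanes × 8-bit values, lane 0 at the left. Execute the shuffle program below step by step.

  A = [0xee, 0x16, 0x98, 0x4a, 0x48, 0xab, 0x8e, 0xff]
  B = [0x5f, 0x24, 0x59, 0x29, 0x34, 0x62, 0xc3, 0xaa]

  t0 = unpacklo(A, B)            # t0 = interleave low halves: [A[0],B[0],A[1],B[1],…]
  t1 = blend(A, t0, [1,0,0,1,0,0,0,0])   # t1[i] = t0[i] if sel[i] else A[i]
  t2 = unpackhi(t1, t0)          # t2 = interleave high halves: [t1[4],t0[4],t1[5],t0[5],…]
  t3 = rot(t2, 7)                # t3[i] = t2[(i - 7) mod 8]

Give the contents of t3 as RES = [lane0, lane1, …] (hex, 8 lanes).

RES = [ 0x98  0xab  0x59  0x8e  0x4a  0xff  0x29  0x48 ]

→ t0 |ee|5f|16|24|98|59|4a|29|
→ t1 |ee|16|98|24|48|ab|8e|ff|
→ t2 |48|98|ab|59|8e|4a|ff|29|
→ t3 |98|ab|59|8e|4a|ff|29|48|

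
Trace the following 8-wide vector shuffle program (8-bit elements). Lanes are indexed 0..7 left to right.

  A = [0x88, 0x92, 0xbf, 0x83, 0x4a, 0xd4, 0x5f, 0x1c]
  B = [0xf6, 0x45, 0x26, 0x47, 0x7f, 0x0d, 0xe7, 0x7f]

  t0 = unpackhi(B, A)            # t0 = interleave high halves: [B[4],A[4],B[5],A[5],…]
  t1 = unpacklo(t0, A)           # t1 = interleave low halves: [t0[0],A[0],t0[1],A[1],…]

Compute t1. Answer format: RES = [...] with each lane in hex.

→ t0 |7f|4a|0d|d4|e7|5f|7f|1c|
→ t1 |7f|88|4a|92|0d|bf|d4|83|

RES = [ 0x7f  0x88  0x4a  0x92  0x0d  0xbf  0xd4  0x83 ]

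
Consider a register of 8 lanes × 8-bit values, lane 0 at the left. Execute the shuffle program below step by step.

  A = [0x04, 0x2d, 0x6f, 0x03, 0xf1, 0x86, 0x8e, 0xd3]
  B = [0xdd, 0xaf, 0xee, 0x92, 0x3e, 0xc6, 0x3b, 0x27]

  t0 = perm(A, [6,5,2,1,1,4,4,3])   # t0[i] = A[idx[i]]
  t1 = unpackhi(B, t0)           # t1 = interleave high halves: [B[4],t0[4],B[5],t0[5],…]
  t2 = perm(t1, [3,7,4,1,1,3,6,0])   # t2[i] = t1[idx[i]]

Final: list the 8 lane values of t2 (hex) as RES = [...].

  t0: 8e 86 6f 2d 2d f1 f1 03
  t1: 3e 2d c6 f1 3b f1 27 03
  t2: f1 03 3b 2d 2d f1 27 3e

RES = [0xf1, 0x03, 0x3b, 0x2d, 0x2d, 0xf1, 0x27, 0x3e]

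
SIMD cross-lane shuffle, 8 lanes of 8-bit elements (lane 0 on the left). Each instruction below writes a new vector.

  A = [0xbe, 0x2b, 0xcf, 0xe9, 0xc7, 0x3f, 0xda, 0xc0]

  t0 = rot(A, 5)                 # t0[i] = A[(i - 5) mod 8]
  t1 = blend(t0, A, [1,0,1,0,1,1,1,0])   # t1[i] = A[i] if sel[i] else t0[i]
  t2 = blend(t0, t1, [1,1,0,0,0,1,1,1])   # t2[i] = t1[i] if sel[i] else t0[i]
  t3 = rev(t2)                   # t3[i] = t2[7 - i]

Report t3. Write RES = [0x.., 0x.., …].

RES = [ 0xcf  0xda  0x3f  0xc0  0xda  0x3f  0xc7  0xbe ]

  t0: e9 c7 3f da c0 be 2b cf
  t1: be c7 cf da c7 3f da cf
  t2: be c7 3f da c0 3f da cf
  t3: cf da 3f c0 da 3f c7 be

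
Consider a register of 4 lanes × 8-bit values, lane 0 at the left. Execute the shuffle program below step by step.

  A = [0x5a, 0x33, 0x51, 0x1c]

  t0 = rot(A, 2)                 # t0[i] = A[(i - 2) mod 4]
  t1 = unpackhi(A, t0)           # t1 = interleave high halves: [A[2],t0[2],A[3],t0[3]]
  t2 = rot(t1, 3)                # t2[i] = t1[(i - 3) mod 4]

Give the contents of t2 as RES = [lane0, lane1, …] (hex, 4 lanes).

t0 = [0x51, 0x1c, 0x5a, 0x33]
t1 = [0x51, 0x5a, 0x1c, 0x33]
t2 = [0x5a, 0x1c, 0x33, 0x51]

RES = [0x5a, 0x1c, 0x33, 0x51]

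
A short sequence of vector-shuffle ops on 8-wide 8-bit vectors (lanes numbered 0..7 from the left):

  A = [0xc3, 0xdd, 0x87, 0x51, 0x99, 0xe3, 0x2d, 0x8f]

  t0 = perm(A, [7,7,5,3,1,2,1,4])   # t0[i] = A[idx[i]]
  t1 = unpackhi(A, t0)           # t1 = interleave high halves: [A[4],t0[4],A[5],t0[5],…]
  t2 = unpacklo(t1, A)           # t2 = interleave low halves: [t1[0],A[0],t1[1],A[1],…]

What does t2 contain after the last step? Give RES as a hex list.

RES = [0x99, 0xc3, 0xdd, 0xdd, 0xe3, 0x87, 0x87, 0x51]

t0 = [0x8f, 0x8f, 0xe3, 0x51, 0xdd, 0x87, 0xdd, 0x99]
t1 = [0x99, 0xdd, 0xe3, 0x87, 0x2d, 0xdd, 0x8f, 0x99]
t2 = [0x99, 0xc3, 0xdd, 0xdd, 0xe3, 0x87, 0x87, 0x51]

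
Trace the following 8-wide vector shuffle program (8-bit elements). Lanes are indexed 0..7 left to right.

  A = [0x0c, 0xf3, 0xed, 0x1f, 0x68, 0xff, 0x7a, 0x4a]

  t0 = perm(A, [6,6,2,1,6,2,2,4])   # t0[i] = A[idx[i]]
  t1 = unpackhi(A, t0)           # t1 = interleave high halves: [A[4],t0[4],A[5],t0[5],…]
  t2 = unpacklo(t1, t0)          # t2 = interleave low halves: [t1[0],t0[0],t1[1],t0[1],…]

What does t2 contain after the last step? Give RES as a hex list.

  t0: 7a 7a ed f3 7a ed ed 68
  t1: 68 7a ff ed 7a ed 4a 68
  t2: 68 7a 7a 7a ff ed ed f3

RES = [ 0x68  0x7a  0x7a  0x7a  0xff  0xed  0xed  0xf3 ]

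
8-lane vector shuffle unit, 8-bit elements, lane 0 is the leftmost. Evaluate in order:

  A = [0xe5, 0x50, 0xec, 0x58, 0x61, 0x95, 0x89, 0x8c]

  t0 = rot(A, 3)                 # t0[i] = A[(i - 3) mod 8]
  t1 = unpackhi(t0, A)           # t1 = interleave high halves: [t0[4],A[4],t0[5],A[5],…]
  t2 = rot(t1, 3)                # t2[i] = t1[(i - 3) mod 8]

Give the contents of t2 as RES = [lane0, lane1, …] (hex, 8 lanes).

RES = [ 0x89  0x61  0x8c  0x50  0x61  0xec  0x95  0x58 ]

  t0: 95 89 8c e5 50 ec 58 61
  t1: 50 61 ec 95 58 89 61 8c
  t2: 89 61 8c 50 61 ec 95 58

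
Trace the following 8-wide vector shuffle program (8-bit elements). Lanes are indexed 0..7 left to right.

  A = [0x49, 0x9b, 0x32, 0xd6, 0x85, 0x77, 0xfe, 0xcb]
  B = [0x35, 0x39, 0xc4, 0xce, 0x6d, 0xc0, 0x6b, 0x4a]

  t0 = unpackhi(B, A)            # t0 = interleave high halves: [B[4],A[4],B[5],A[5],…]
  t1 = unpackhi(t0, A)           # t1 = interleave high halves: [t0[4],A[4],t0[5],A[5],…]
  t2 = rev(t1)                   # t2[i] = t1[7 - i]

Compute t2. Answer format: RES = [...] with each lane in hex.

→ t0 |6d|85|c0|77|6b|fe|4a|cb|
→ t1 |6b|85|fe|77|4a|fe|cb|cb|
→ t2 |cb|cb|fe|4a|77|fe|85|6b|

RES = [ 0xcb  0xcb  0xfe  0x4a  0x77  0xfe  0x85  0x6b ]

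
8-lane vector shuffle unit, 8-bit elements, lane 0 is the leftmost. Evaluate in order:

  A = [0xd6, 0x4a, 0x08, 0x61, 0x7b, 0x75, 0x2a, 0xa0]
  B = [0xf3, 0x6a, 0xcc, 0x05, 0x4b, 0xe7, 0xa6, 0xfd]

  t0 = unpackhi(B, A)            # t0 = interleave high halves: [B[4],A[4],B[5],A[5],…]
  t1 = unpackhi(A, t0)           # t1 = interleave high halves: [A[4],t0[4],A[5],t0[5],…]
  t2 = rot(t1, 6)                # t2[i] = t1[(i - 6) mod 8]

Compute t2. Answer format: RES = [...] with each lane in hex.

RES = [0x75, 0x2a, 0x2a, 0xfd, 0xa0, 0xa0, 0x7b, 0xa6]

  t0: 4b 7b e7 75 a6 2a fd a0
  t1: 7b a6 75 2a 2a fd a0 a0
  t2: 75 2a 2a fd a0 a0 7b a6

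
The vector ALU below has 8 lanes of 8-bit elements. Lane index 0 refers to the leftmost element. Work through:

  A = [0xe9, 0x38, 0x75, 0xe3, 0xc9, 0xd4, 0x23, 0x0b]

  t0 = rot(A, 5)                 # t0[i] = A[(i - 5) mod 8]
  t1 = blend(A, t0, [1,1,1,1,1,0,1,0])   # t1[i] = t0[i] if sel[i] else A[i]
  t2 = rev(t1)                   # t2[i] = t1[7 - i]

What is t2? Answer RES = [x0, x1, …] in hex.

  t0: e3 c9 d4 23 0b e9 38 75
  t1: e3 c9 d4 23 0b d4 38 0b
  t2: 0b 38 d4 0b 23 d4 c9 e3

RES = [ 0x0b  0x38  0xd4  0x0b  0x23  0xd4  0xc9  0xe3 ]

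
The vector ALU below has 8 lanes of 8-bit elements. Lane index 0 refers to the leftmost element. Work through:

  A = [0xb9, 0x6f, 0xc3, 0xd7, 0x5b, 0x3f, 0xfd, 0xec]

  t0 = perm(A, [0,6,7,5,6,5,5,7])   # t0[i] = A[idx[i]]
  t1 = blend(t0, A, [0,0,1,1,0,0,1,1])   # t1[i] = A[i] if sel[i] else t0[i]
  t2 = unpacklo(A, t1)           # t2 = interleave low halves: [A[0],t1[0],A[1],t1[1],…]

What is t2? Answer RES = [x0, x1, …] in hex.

→ t0 |b9|fd|ec|3f|fd|3f|3f|ec|
→ t1 |b9|fd|c3|d7|fd|3f|fd|ec|
→ t2 |b9|b9|6f|fd|c3|c3|d7|d7|

RES = [ 0xb9  0xb9  0x6f  0xfd  0xc3  0xc3  0xd7  0xd7 ]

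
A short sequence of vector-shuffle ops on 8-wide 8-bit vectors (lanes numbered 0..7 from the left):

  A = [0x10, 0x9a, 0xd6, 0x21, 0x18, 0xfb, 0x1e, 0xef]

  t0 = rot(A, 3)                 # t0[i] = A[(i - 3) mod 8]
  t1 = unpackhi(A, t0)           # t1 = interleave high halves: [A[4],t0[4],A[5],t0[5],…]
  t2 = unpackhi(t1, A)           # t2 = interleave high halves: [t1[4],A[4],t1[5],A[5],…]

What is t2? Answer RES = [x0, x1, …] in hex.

t0 = [0xfb, 0x1e, 0xef, 0x10, 0x9a, 0xd6, 0x21, 0x18]
t1 = [0x18, 0x9a, 0xfb, 0xd6, 0x1e, 0x21, 0xef, 0x18]
t2 = [0x1e, 0x18, 0x21, 0xfb, 0xef, 0x1e, 0x18, 0xef]

RES = [ 0x1e  0x18  0x21  0xfb  0xef  0x1e  0x18  0xef ]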